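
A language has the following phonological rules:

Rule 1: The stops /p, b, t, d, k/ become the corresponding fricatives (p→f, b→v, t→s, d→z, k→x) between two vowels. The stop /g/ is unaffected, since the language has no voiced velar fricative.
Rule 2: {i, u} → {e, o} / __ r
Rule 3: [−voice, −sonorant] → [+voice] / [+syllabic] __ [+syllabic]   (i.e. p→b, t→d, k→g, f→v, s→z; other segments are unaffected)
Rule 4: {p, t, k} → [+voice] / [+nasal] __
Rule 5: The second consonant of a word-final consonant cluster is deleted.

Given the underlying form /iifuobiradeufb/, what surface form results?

iivuoverazeuf

Rule 1 (intervocalic spirantization): /b/ is a stop between vowels /o/ and /i/, so it spirantizes to the fricative [v]. /d/ is a stop between vowels /a/ and /e/, so it spirantizes to the fricative [z]. /iifuobiradeufb/ → iifuovirazeufb.
Rule 2 (pre-rhotic lowering): /i/ is a high vowel immediately before /r/, so it lowers to [e]. /iifuovirazeufb/ → iifuoverazeufb.
Rule 3 (intervocalic voicing): /f/ is a voiceless obstruent between vowels /i/ and /u/, so it voices to [v]. /iifuoverazeufb/ → iivuoverazeufb.
Rule 4 (post-nasal voicing): no segment meets the environment; /iivuoverazeufb/ is unchanged.
Rule 5 (final cluster simplification): /b/ is the second consonant of a word-final cluster /fb/, so it deletes. /iivuoverazeufb/ → iivuoverazeuf.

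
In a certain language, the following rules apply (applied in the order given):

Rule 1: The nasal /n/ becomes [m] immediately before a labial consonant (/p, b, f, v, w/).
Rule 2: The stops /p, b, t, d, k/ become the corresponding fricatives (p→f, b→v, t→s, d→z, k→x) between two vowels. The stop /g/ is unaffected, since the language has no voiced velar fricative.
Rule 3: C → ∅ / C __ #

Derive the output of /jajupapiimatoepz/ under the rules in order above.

Rule 1 (nasal place assimilation): no segment meets the environment; /jajupapiimatoepz/ is unchanged.
Rule 2 (intervocalic spirantization): /p/ is a stop between vowels /u/ and /a/, so it spirantizes to the fricative [f]. /p/ is a stop between vowels /a/ and /i/, so it spirantizes to the fricative [f]. /t/ is a stop between vowels /a/ and /o/, so it spirantizes to the fricative [s]. /jajupapiimatoepz/ → jajufafiimasoepz.
Rule 3 (final cluster simplification): /z/ is the second consonant of a word-final cluster /pz/, so it deletes. /jajufafiimasoepz/ → jajufafiimasoep.

jajufafiimasoep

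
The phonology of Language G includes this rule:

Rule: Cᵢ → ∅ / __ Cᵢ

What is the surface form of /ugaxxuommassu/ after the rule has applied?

/xx/ is a geminate; the first /x/ deletes.
/mm/ is a geminate; the first /m/ deletes.
/ss/ is a geminate; the first /s/ deletes.
The other instances of /g/, /x/, /m/, /s/ do not occur in the required environment and remain unchanged.
Surface form: [ugaxuomasu].

ugaxuomasu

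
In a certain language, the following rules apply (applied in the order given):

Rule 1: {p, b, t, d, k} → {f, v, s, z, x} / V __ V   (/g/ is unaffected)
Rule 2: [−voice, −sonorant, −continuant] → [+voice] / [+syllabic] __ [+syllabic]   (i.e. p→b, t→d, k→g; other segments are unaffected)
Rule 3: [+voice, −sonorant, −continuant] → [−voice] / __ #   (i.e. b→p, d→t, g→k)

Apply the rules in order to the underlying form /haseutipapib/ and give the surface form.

Rule 1 (intervocalic spirantization): /t/ is a stop between vowels /u/ and /i/, so it spirantizes to the fricative [s]. /p/ is a stop between vowels /i/ and /a/, so it spirantizes to the fricative [f]. /p/ is a stop between vowels /a/ and /i/, so it spirantizes to the fricative [f]. /haseutipapib/ → haseusifafib.
Rule 2 (intervocalic voicing): no segment meets the environment; /haseusifafib/ is unchanged.
Rule 3 (final devoicing): /b/ is a voiced stop in word-final position, so it devoices to [p]. /haseusifafib/ → haseusifafip.

haseusifafip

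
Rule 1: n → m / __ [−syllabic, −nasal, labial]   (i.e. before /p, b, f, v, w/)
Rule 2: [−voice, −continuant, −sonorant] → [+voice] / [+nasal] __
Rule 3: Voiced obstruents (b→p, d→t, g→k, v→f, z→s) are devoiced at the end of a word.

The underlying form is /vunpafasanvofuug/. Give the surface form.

Rule 1 (nasal place assimilation): /n/ precedes the labial consonant /p/, so it assimilates in place to [m]. /n/ precedes the labial consonant /v/, so it assimilates in place to [m]. /vunpafasanvofuug/ → vumpafasamvofuug.
Rule 2 (post-nasal voicing): /p/ is a voiceless stop immediately after the nasal /m/, so it voices to [b]. /vumpafasamvofuug/ → vumbafasamvofuug.
Rule 3 (final devoicing): /g/ is a voiced obstruent in word-final position, so it devoices to [k]. /vumbafasamvofuug/ → vumbafasamvofuuk.

vumbafasamvofuuk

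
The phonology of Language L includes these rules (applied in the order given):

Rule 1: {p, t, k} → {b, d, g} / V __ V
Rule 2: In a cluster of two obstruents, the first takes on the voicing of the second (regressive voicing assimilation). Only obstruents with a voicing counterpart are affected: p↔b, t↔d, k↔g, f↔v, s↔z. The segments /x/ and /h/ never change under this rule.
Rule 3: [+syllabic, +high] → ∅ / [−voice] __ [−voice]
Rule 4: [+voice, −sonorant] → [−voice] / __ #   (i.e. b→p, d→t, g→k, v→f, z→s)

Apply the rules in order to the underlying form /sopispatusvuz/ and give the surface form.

sobispaduzvus

Rule 1 (intervocalic voicing): /p/ is a voiceless stop between vowels /o/ and /i/, so it voices to [b]. /t/ is a voiceless stop between vowels /a/ and /u/, so it voices to [d]. /sopispatusvuz/ → sobispadusvuz.
Rule 2 (regressive voicing assimilation): /s/ precedes the voiced obstruent /v/, so it voices to [z] by assimilation. /sobispadusvuz/ → sobispaduzvuz.
Rule 3 (high vowel syncope): no segment meets the environment; /sobispaduzvuz/ is unchanged.
Rule 4 (final devoicing): /z/ is a voiced obstruent in word-final position, so it devoices to [s]. /sobispaduzvuz/ → sobispaduzvus.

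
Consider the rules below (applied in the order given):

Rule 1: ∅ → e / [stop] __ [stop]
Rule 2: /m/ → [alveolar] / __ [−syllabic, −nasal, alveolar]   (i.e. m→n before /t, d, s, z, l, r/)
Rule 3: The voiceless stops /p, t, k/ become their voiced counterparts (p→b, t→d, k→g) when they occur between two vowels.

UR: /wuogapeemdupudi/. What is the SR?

wuogabeendubudi

Rule 1 (stop-cluster e-epenthesis): no segment meets the environment; /wuogapeemdupudi/ is unchanged.
Rule 2 (nasal place assimilation): /m/ precedes the alveolar consonant /d/, so it assimilates in place to [n]. /wuogapeemdupudi/ → wuogapeendupudi.
Rule 3 (intervocalic voicing): /p/ is a voiceless stop between vowels /a/ and /e/, so it voices to [b]. /p/ is a voiceless stop between vowels /u/ and /u/, so it voices to [b]. /wuogapeendupudi/ → wuogabeendubudi.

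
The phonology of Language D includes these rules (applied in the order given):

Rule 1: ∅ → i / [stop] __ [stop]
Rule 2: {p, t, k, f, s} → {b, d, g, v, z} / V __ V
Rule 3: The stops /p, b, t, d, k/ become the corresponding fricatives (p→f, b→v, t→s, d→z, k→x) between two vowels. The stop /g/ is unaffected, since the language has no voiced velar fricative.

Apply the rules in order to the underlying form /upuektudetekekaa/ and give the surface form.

Rule 1 (stop-cluster i-epenthesis): /k/ and /t/ form a stop–stop cluster, so [i] is inserted between them. /upuektudetekekaa/ → upuekitudetekekaa.
Rule 2 (intervocalic voicing): /p/ is a voiceless obstruent between vowels /u/ and /u/, so it voices to [b]. /k/ is a voiceless obstruent between vowels /e/ and /i/, so it voices to [g]. /t/ is a voiceless obstruent between vowels /i/ and /u/, so it voices to [d]. /t/ is a voiceless obstruent between vowels /e/ and /e/, so it voices to [d]. /k/ is a voiceless obstruent between vowels /e/ and /e/, so it voices to [g]. /k/ is a voiceless obstruent between vowels /e/ and /a/, so it voices to [g]. /upuekitudetekekaa/ → ubuegidudedegegaa.
Rule 3 (intervocalic spirantization): /b/ is a stop between vowels /u/ and /u/, so it spirantizes to the fricative [v]. /d/ is a stop between vowels /i/ and /u/, so it spirantizes to the fricative [z]. /d/ is a stop between vowels /u/ and /e/, so it spirantizes to the fricative [z]. /d/ is a stop between vowels /e/ and /e/, so it spirantizes to the fricative [z]. /ubuegidudedegegaa/ → uvuegizuzezegegaa.

uvuegizuzezegegaa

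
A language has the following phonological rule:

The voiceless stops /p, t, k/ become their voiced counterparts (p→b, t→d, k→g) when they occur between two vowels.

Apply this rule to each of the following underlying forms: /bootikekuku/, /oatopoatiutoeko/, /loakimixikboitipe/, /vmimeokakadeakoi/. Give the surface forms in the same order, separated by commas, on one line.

/bootikekuku/: /t/ is a voiceless stop between vowels /o/ and /i/, so it voices to [d]. /k/ is a voiceless stop between vowels /i/ and /e/, so it voices to [g]. /k/ is a voiceless stop between vowels /e/ and /u/, so it voices to [g]. /k/ is a voiceless stop between vowels /u/ and /u/, so it voices to [g]. → [boodigegugu].
/oatopoatiutoeko/: /t/ is a voiceless stop between vowels /a/ and /o/, so it voices to [d]. /p/ is a voiceless stop between vowels /o/ and /o/, so it voices to [b]. /t/ is a voiceless stop between vowels /a/ and /i/, so it voices to [d]. /t/ is a voiceless stop between vowels /u/ and /o/, so it voices to [d]. /k/ is a voiceless stop between vowels /e/ and /o/, so it voices to [g]. → [oadoboadiudoego].
/loakimixikboitipe/: /k/ is a voiceless stop between vowels /a/ and /i/, so it voices to [g]. /t/ is a voiceless stop between vowels /i/ and /i/, so it voices to [d]. /p/ is a voiceless stop between vowels /i/ and /e/, so it voices to [b]. → [loagimixikboidibe].
/vmimeokakadeakoi/: /k/ is a voiceless stop between vowels /o/ and /a/, so it voices to [g]. /k/ is a voiceless stop between vowels /a/ and /a/, so it voices to [g]. /k/ is a voiceless stop between vowels /a/ and /o/, so it voices to [g]. → [vmimeogagadeagoi].

boodigegugu, oadoboadiudoego, loagimixikboidibe, vmimeogagadeagoi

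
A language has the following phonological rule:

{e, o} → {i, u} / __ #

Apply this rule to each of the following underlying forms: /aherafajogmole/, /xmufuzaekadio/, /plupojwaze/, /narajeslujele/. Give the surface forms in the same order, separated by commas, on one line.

/aherafajogmole/: /e/ is a mid vowel in word-final position, so it raises to [i]. → [aherafajogmoli].
/xmufuzaekadio/: /o/ is a mid vowel in word-final position, so it raises to [u]. → [xmufuzaekadiu].
/plupojwaze/: /e/ is a mid vowel in word-final position, so it raises to [i]. → [plupojwazi].
/narajeslujele/: /e/ is a mid vowel in word-final position, so it raises to [i]. → [narajeslujeli].

aherafajogmoli, xmufuzaekadiu, plupojwazi, narajeslujeli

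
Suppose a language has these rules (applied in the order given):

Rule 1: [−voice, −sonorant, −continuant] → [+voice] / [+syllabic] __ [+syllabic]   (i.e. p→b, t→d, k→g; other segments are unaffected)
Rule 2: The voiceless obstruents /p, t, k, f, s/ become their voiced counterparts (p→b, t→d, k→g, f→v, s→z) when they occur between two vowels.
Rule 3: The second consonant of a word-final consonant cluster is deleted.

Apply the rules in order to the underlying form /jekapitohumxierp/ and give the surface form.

jegabidohumxier

Rule 1 (intervocalic voicing): /k/ is a voiceless stop between vowels /e/ and /a/, so it voices to [g]. /p/ is a voiceless stop between vowels /a/ and /i/, so it voices to [b]. /t/ is a voiceless stop between vowels /i/ and /o/, so it voices to [d]. /jekapitohumxierp/ → jegabidohumxierp.
Rule 2 (intervocalic voicing): no segment meets the environment; /jegabidohumxierp/ is unchanged.
Rule 3 (final cluster simplification): /p/ is the second consonant of a word-final cluster /rp/, so it deletes. /jegabidohumxierp/ → jegabidohumxier.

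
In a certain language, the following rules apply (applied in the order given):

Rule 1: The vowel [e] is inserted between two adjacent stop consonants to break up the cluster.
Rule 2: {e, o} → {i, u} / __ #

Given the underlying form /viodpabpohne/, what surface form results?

viodepabepohni

Rule 1 (stop-cluster e-epenthesis): /d/ and /p/ form a stop–stop cluster, so [e] is inserted between them. /b/ and /p/ form a stop–stop cluster, so [e] is inserted between them. /viodpabpohne/ → viodepabepohne.
Rule 2 (final vowel raising): /e/ is a mid vowel in word-final position, so it raises to [i]. /viodepabepohne/ → viodepabepohni.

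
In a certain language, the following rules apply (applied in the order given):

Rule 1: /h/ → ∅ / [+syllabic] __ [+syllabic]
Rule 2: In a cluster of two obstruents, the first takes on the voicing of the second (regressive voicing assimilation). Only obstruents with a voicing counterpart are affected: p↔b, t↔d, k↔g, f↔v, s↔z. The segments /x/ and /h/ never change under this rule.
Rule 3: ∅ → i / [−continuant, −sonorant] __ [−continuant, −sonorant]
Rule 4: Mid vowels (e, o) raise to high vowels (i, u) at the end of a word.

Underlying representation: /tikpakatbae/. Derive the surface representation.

Rule 1 (intervocalic h-deletion): no segment meets the environment; /tikpakatbae/ is unchanged.
Rule 2 (regressive voicing assimilation): /t/ precedes the voiced obstruent /b/, so it voices to [d] by assimilation. /tikpakatbae/ → tikpakadbae.
Rule 3 (stop-cluster i-epenthesis): /k/ and /p/ form a stop–stop cluster, so [i] is inserted between them. /d/ and /b/ form a stop–stop cluster, so [i] is inserted between them. /tikpakadbae/ → tikipakadibae.
Rule 4 (final vowel raising): /e/ is a mid vowel in word-final position, so it raises to [i]. /tikipakadibae/ → tikipakadibai.

tikipakadibai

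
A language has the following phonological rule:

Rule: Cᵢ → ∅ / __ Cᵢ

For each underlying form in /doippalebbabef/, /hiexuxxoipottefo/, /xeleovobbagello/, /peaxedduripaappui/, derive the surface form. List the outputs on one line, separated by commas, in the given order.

doipalebabef, hiexuxoipotefo, xeleovobagelo, peaxeduripaapui

/doippalebbabef/: /pp/ is a geminate; the first /p/ deletes. /bb/ is a geminate; the first /b/ deletes. → [doipalebabef].
/hiexuxxoipottefo/: /xx/ is a geminate; the first /x/ deletes. /tt/ is a geminate; the first /t/ deletes. → [hiexuxoipotefo].
/xeleovobbagello/: /bb/ is a geminate; the first /b/ deletes. /ll/ is a geminate; the first /l/ deletes. → [xeleovobagelo].
/peaxedduripaappui/: /dd/ is a geminate; the first /d/ deletes. /pp/ is a geminate; the first /p/ deletes. → [peaxeduripaapui].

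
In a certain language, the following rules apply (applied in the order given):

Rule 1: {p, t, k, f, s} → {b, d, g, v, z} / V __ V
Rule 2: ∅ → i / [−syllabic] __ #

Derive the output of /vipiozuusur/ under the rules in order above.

Rule 1 (intervocalic voicing): /p/ is a voiceless obstruent between vowels /i/ and /i/, so it voices to [b]. /s/ is a voiceless obstruent between vowels /u/ and /u/, so it voices to [z]. /vipiozuusur/ → vibiozuuzur.
Rule 2 (final i-epenthesis): the form ends in the consonant /r/, so [i] is inserted word-finally. /vibiozuuzur/ → vibiozuuzuri.

vibiozuuzuri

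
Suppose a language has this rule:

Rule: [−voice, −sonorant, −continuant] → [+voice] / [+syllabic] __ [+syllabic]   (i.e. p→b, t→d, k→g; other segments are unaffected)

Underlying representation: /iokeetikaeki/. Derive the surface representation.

iogeedigaegi

/k/ is a voiceless stop between vowels /o/ and /e/, so it voices to [g].
/t/ is a voiceless stop between vowels /e/ and /i/, so it voices to [d].
/k/ is a voiceless stop between vowels /i/ and /a/, so it voices to [g].
/k/ is a voiceless stop between vowels /e/ and /i/, so it voices to [g].
Surface form: [iogeedigaegi].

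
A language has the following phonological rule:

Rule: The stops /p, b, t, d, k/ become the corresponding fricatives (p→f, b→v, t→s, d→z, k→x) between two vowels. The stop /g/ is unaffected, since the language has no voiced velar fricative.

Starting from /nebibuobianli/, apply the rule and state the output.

/b/ is a stop between vowels /e/ and /i/, so it spirantizes to the fricative [v].
/b/ is a stop between vowels /i/ and /u/, so it spirantizes to the fricative [v].
/b/ is a stop between vowels /o/ and /i/, so it spirantizes to the fricative [v].
Surface form: [nevivuovianli].

nevivuovianli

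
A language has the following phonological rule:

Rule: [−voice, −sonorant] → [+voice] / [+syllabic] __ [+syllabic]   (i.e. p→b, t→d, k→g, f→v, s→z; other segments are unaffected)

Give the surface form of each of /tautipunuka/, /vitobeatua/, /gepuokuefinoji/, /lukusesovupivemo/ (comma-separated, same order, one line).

/tautipunuka/: /t/ is a voiceless obstruent between vowels /u/ and /i/, so it voices to [d]. /p/ is a voiceless obstruent between vowels /i/ and /u/, so it voices to [b]. /k/ is a voiceless obstruent between vowels /u/ and /a/, so it voices to [g]. → [taudibunuga].
/vitobeatua/: /t/ is a voiceless obstruent between vowels /i/ and /o/, so it voices to [d]. /t/ is a voiceless obstruent between vowels /a/ and /u/, so it voices to [d]. → [vidobeadua].
/gepuokuefinoji/: /p/ is a voiceless obstruent between vowels /e/ and /u/, so it voices to [b]. /k/ is a voiceless obstruent between vowels /o/ and /u/, so it voices to [g]. /f/ is a voiceless obstruent between vowels /e/ and /i/, so it voices to [v]. → [gebuoguevinoji].
/lukusesovupivemo/: /k/ is a voiceless obstruent between vowels /u/ and /u/, so it voices to [g]. /s/ is a voiceless obstruent between vowels /u/ and /e/, so it voices to [z]. /s/ is a voiceless obstruent between vowels /e/ and /o/, so it voices to [z]. /p/ is a voiceless obstruent between vowels /u/ and /i/, so it voices to [b]. → [luguzezovubivemo].

taudibunuga, vidobeadua, gebuoguevinoji, luguzezovubivemo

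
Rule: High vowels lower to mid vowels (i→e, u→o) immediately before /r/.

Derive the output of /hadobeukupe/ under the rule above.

hadobeukupe

No segment of /hadobeukupe/ meets the structural description of the rule, so the form surfaces unchanged.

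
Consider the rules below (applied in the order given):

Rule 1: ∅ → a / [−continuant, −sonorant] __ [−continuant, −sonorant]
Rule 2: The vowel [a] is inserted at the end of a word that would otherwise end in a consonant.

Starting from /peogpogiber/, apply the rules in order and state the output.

peogapogibera

Rule 1 (stop-cluster a-epenthesis): /g/ and /p/ form a stop–stop cluster, so [a] is inserted between them. /peogpogiber/ → peogapogiber.
Rule 2 (final a-epenthesis): the form ends in the consonant /r/, so [a] is inserted word-finally. /peogapogiber/ → peogapogibera.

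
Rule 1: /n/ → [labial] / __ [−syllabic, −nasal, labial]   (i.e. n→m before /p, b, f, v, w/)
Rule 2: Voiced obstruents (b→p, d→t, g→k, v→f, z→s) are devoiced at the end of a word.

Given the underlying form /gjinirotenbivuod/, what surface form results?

gjinirotembivuot

Rule 1 (nasal place assimilation): /n/ precedes the labial consonant /b/, so it assimilates in place to [m]. /gjinirotenbivuod/ → gjinirotembivuod.
Rule 2 (final devoicing): /d/ is a voiced obstruent in word-final position, so it devoices to [t]. /gjinirotembivuod/ → gjinirotembivuot.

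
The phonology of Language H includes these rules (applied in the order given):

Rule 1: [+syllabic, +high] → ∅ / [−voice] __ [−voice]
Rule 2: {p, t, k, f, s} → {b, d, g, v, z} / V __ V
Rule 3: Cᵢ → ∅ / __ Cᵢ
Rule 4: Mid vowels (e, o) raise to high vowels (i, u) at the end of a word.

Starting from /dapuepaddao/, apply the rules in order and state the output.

dabuebadau

Rule 1 (high vowel syncope): no segment meets the environment; /dapuepaddao/ is unchanged.
Rule 2 (intervocalic voicing): /p/ is a voiceless obstruent between vowels /a/ and /u/, so it voices to [b]. /p/ is a voiceless obstruent between vowels /e/ and /a/, so it voices to [b]. /dapuepaddao/ → dabuebaddao.
Rule 3 (degemination): /dd/ is a geminate; the first /d/ deletes. /dabuebaddao/ → dabuebadao.
Rule 4 (final vowel raising): /o/ is a mid vowel in word-final position, so it raises to [u]. /dabuebadao/ → dabuebadau.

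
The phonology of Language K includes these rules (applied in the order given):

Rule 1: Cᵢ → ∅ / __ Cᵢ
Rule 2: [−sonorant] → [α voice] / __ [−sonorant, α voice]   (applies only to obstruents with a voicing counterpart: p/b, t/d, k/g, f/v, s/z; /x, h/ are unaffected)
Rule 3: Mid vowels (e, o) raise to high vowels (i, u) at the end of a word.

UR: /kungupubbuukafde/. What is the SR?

kungupubuukavdi

Rule 1 (degemination): /bb/ is a geminate; the first /b/ deletes. /kungupubbuukafde/ → kungupubuukafde.
Rule 2 (regressive voicing assimilation): /f/ precedes the voiced obstruent /d/, so it voices to [v] by assimilation. /kungupubuukafde/ → kungupubuukavde.
Rule 3 (final vowel raising): /e/ is a mid vowel in word-final position, so it raises to [i]. /kungupubuukavde/ → kungupubuukavdi.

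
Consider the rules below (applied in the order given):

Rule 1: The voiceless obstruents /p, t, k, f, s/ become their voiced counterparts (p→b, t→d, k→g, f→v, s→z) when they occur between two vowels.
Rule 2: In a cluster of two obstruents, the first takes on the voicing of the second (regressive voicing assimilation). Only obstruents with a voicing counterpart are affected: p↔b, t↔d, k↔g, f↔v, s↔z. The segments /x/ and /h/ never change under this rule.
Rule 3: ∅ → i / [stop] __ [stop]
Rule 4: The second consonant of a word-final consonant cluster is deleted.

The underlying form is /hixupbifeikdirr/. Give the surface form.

hixubibiveigidir

Rule 1 (intervocalic voicing): /f/ is a voiceless obstruent between vowels /i/ and /e/, so it voices to [v]. /hixupbifeikdirr/ → hixupbiveikdirr.
Rule 2 (regressive voicing assimilation): /p/ precedes the voiced obstruent /b/, so it voices to [b] by assimilation. /k/ precedes the voiced obstruent /d/, so it voices to [g] by assimilation. /hixupbiveikdirr/ → hixubbiveigdirr.
Rule 3 (stop-cluster i-epenthesis): /b/ and /b/ form a stop–stop cluster, so [i] is inserted between them. /g/ and /d/ form a stop–stop cluster, so [i] is inserted between them. /hixubbiveigdirr/ → hixubibiveigidirr.
Rule 4 (final cluster simplification): /r/ is the second consonant of a word-final cluster /rr/, so it deletes. /hixubibiveigidirr/ → hixubibiveigidir.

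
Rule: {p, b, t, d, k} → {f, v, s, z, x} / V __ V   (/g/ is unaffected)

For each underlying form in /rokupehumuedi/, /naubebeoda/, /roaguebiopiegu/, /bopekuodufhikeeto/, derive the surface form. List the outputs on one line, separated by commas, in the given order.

/rokupehumuedi/: /k/ is a stop between vowels /o/ and /u/, so it spirantizes to the fricative [x]. /p/ is a stop between vowels /u/ and /e/, so it spirantizes to the fricative [f]. /d/ is a stop between vowels /e/ and /i/, so it spirantizes to the fricative [z]. → [roxufehumuezi].
/naubebeoda/: /b/ is a stop between vowels /u/ and /e/, so it spirantizes to the fricative [v]. /b/ is a stop between vowels /e/ and /e/, so it spirantizes to the fricative [v]. /d/ is a stop between vowels /o/ and /a/, so it spirantizes to the fricative [z]. → [nauveveoza].
/roaguebiopiegu/: /b/ is a stop between vowels /e/ and /i/, so it spirantizes to the fricative [v]. /p/ is a stop between vowels /o/ and /i/, so it spirantizes to the fricative [f]. → [roagueviofiegu].
/bopekuodufhikeeto/: /p/ is a stop between vowels /o/ and /e/, so it spirantizes to the fricative [f]. /k/ is a stop between vowels /e/ and /u/, so it spirantizes to the fricative [x]. /d/ is a stop between vowels /o/ and /u/, so it spirantizes to the fricative [z]. /k/ is a stop between vowels /i/ and /e/, so it spirantizes to the fricative [x]. /t/ is a stop between vowels /e/ and /o/, so it spirantizes to the fricative [s]. → [bofexuozufhixeeso].

roxufehumuezi, nauveveoza, roagueviofiegu, bofexuozufhixeeso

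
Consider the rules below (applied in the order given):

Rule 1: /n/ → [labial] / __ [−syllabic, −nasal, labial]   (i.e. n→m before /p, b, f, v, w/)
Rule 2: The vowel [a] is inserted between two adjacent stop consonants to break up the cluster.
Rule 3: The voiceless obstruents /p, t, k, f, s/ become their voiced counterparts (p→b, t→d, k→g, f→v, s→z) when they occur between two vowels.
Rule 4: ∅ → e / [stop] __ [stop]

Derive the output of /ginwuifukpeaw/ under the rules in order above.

gimwuivugabeaw

Rule 1 (nasal place assimilation): /n/ precedes the labial consonant /w/, so it assimilates in place to [m]. /ginwuifukpeaw/ → gimwuifukpeaw.
Rule 2 (stop-cluster a-epenthesis): /k/ and /p/ form a stop–stop cluster, so [a] is inserted between them. /gimwuifukpeaw/ → gimwuifukapeaw.
Rule 3 (intervocalic voicing): /f/ is a voiceless obstruent between vowels /i/ and /u/, so it voices to [v]. /k/ is a voiceless obstruent between vowels /u/ and /a/, so it voices to [g]. /p/ is a voiceless obstruent between vowels /a/ and /e/, so it voices to [b]. /gimwuifukapeaw/ → gimwuivugabeaw.
Rule 4 (stop-cluster e-epenthesis): no segment meets the environment; /gimwuivugabeaw/ is unchanged.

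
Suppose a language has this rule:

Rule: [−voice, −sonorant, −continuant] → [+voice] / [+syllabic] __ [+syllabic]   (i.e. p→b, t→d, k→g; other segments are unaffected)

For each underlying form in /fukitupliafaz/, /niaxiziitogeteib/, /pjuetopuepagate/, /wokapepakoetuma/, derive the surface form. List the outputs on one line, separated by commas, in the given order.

fugidupliafaz, niaxiziidogedeib, pjuedobuebagade, wogabebagoeduma

/fukitupliafaz/: /k/ is a voiceless stop between vowels /u/ and /i/, so it voices to [g]. /t/ is a voiceless stop between vowels /i/ and /u/, so it voices to [d]. → [fugidupliafaz].
/niaxiziitogeteib/: /t/ is a voiceless stop between vowels /i/ and /o/, so it voices to [d]. /t/ is a voiceless stop between vowels /e/ and /e/, so it voices to [d]. → [niaxiziidogedeib].
/pjuetopuepagate/: /t/ is a voiceless stop between vowels /e/ and /o/, so it voices to [d]. /p/ is a voiceless stop between vowels /o/ and /u/, so it voices to [b]. /p/ is a voiceless stop between vowels /e/ and /a/, so it voices to [b]. /t/ is a voiceless stop between vowels /a/ and /e/, so it voices to [d]. → [pjuedobuebagade].
/wokapepakoetuma/: /k/ is a voiceless stop between vowels /o/ and /a/, so it voices to [g]. /p/ is a voiceless stop between vowels /a/ and /e/, so it voices to [b]. /p/ is a voiceless stop between vowels /e/ and /a/, so it voices to [b]. /k/ is a voiceless stop between vowels /a/ and /o/, so it voices to [g]. /t/ is a voiceless stop between vowels /e/ and /u/, so it voices to [d]. → [wogabebagoeduma].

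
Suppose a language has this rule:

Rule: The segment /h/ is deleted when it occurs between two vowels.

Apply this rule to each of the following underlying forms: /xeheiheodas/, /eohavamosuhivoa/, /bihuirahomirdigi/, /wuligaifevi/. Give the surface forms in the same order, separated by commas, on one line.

xeeieodas, eoavamosuivoa, biuiraomirdigi, wuligaifevi

/xeheiheodas/: /h/ occurs between vowels /e/ and /e/, so it deletes. /h/ occurs between vowels /i/ and /e/, so it deletes. → [xeeieodas].
/eohavamosuhivoa/: /h/ occurs between vowels /o/ and /a/, so it deletes. /h/ occurs between vowels /u/ and /i/, so it deletes. → [eoavamosuivoa].
/bihuirahomirdigi/: /h/ occurs between vowels /i/ and /u/, so it deletes. /h/ occurs between vowels /a/ and /o/, so it deletes. → [biuiraomirdigi].
/wuligaifevi/: the rule's environment is not met; surfaces unchanged as [wuligaifevi].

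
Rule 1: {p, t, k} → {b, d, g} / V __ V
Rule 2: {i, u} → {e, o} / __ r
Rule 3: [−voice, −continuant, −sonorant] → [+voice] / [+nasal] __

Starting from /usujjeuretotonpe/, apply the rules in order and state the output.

Rule 1 (intervocalic voicing): /t/ is a voiceless stop between vowels /e/ and /o/, so it voices to [d]. /t/ is a voiceless stop between vowels /o/ and /o/, so it voices to [d]. /usujjeuretotonpe/ → usujjeuredodonpe.
Rule 2 (pre-rhotic lowering): /u/ is a high vowel immediately before /r/, so it lowers to [o]. /usujjeuredodonpe/ → usujjeoredodonpe.
Rule 3 (post-nasal voicing): /p/ is a voiceless stop immediately after the nasal /n/, so it voices to [b]. /usujjeoredodonpe/ → usujjeoredodonbe.

usujjeoredodonbe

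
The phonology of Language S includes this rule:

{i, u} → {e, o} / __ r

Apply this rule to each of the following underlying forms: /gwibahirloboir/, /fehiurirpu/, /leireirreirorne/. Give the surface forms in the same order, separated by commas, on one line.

gwibaherloboer, fehiorerpu, leereerreerorne

/gwibahirloboir/: /i/ is a high vowel immediately before /r/, so it lowers to [e]. /i/ is a high vowel immediately before /r/, so it lowers to [e]. → [gwibaherloboer].
/fehiurirpu/: /u/ is a high vowel immediately before /r/, so it lowers to [o]. /i/ is a high vowel immediately before /r/, so it lowers to [e]. → [fehiorerpu].
/leireirreirorne/: /i/ is a high vowel immediately before /r/, so it lowers to [e]. /i/ is a high vowel immediately before /r/, so it lowers to [e]. /i/ is a high vowel immediately before /r/, so it lowers to [e]. → [leereerreerorne].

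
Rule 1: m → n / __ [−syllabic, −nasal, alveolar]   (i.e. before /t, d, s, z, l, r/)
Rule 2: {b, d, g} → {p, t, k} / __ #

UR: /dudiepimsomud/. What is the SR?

Rule 1 (nasal place assimilation): /m/ precedes the alveolar consonant /s/, so it assimilates in place to [n]. /dudiepimsomud/ → dudiepinsomud.
Rule 2 (final devoicing): /d/ is a voiced stop in word-final position, so it devoices to [t]. /dudiepinsomud/ → dudiepinsomut.

dudiepinsomut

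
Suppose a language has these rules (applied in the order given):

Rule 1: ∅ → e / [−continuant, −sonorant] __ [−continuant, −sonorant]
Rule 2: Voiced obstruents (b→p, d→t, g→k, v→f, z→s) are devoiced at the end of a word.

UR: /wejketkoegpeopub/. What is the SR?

Rule 1 (stop-cluster e-epenthesis): /t/ and /k/ form a stop–stop cluster, so [e] is inserted between them. /g/ and /p/ form a stop–stop cluster, so [e] is inserted between them. /wejketkoegpeopub/ → wejketekoegepeopub.
Rule 2 (final devoicing): /b/ is a voiced obstruent in word-final position, so it devoices to [p]. /wejketekoegepeopub/ → wejketekoegepeopup.

wejketekoegepeopup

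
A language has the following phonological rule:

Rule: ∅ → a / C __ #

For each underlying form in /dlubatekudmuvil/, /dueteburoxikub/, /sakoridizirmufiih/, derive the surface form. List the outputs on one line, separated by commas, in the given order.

/dlubatekudmuvil/: the form ends in the consonant /l/, so [a] is inserted word-finally. → [dlubatekudmuvila].
/dueteburoxikub/: the form ends in the consonant /b/, so [a] is inserted word-finally. → [dueteburoxikuba].
/sakoridizirmufiih/: the form ends in the consonant /h/, so [a] is inserted word-finally. → [sakoridizirmufiiha].

dlubatekudmuvila, dueteburoxikuba, sakoridizirmufiiha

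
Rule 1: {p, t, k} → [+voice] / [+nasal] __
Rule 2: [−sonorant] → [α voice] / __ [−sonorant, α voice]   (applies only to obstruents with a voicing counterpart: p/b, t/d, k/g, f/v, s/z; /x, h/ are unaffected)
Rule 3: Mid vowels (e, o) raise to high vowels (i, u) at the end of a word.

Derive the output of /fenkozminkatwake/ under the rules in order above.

Rule 1 (post-nasal voicing): /k/ is a voiceless stop immediately after the nasal /n/, so it voices to [g]. /k/ is a voiceless stop immediately after the nasal /n/, so it voices to [g]. /fenkozminkatwake/ → fengozmingatwake.
Rule 2 (regressive voicing assimilation): no segment meets the environment; /fengozmingatwake/ is unchanged.
Rule 3 (final vowel raising): /e/ is a mid vowel in word-final position, so it raises to [i]. /fengozmingatwake/ → fengozmingatwaki.

fengozmingatwaki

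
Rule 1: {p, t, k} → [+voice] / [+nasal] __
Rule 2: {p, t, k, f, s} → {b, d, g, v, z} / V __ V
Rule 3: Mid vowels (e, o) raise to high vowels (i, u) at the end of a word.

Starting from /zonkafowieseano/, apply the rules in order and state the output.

Rule 1 (post-nasal voicing): /k/ is a voiceless stop immediately after the nasal /n/, so it voices to [g]. /zonkafowieseano/ → zongafowieseano.
Rule 2 (intervocalic voicing): /f/ is a voiceless obstruent between vowels /a/ and /o/, so it voices to [v]. /s/ is a voiceless obstruent between vowels /e/ and /e/, so it voices to [z]. /zongafowieseano/ → zongavowiezeano.
Rule 3 (final vowel raising): /o/ is a mid vowel in word-final position, so it raises to [u]. /zongavowiezeano/ → zongavowiezeanu.

zongavowiezeanu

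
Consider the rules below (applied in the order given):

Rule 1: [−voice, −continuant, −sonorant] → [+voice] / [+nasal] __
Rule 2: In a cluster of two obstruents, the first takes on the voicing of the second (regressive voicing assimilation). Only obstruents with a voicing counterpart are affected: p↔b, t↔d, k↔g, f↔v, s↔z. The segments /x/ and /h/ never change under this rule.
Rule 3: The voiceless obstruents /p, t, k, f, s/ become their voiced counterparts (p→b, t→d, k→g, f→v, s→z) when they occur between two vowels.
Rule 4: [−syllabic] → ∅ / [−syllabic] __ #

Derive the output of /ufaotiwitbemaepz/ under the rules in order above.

Rule 1 (post-nasal voicing): no segment meets the environment; /ufaotiwitbemaepz/ is unchanged.
Rule 2 (regressive voicing assimilation): /t/ precedes the voiced obstruent /b/, so it voices to [d] by assimilation. /p/ precedes the voiced obstruent /z/, so it voices to [b] by assimilation. /ufaotiwitbemaepz/ → ufaotiwidbemaebz.
Rule 3 (intervocalic voicing): /f/ is a voiceless obstruent between vowels /u/ and /a/, so it voices to [v]. /t/ is a voiceless obstruent between vowels /o/ and /i/, so it voices to [d]. /ufaotiwidbemaebz/ → uvaodiwidbemaebz.
Rule 4 (final cluster simplification): /z/ is the second consonant of a word-final cluster /bz/, so it deletes. /uvaodiwidbemaebz/ → uvaodiwidbemaeb.

uvaodiwidbemaeb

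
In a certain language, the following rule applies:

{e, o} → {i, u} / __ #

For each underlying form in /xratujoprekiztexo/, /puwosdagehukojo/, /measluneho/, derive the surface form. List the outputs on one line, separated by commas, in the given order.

/xratujoprekiztexo/: /o/ is a mid vowel in word-final position, so it raises to [u]. → [xratujoprekiztexu].
/puwosdagehukojo/: /o/ is a mid vowel in word-final position, so it raises to [u]. → [puwosdagehukoju].
/measluneho/: /o/ is a mid vowel in word-final position, so it raises to [u]. → [measlunehu].

xratujoprekiztexu, puwosdagehukoju, measlunehu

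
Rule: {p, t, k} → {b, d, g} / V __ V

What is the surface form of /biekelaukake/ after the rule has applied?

/k/ is a voiceless stop between vowels /e/ and /e/, so it voices to [g].
/k/ is a voiceless stop between vowels /u/ and /a/, so it voices to [g].
/k/ is a voiceless stop between vowels /a/ and /e/, so it voices to [g].
Surface form: [biegelaugage].

biegelaugage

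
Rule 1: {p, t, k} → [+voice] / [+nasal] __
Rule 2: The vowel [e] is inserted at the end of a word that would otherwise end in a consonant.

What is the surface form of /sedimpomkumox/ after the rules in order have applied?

sedimbomgumoxe

Rule 1 (post-nasal voicing): /p/ is a voiceless stop immediately after the nasal /m/, so it voices to [b]. /k/ is a voiceless stop immediately after the nasal /m/, so it voices to [g]. /sedimpomkumox/ → sedimbomgumox.
Rule 2 (final e-epenthesis): the form ends in the consonant /x/, so [e] is inserted word-finally. /sedimbomgumox/ → sedimbomgumoxe.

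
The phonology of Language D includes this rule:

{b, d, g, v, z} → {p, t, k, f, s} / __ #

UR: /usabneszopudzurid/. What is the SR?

usabneszopudzurit

/d/ is a voiced obstruent in word-final position, so it devoices to [t].
Surface form: [usabneszopudzurit].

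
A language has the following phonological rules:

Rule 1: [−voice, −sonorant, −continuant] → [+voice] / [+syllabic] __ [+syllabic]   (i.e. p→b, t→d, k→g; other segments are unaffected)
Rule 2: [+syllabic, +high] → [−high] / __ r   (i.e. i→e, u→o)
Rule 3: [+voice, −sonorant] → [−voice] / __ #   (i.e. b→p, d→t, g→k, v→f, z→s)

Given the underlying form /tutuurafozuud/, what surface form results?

Rule 1 (intervocalic voicing): /t/ is a voiceless stop between vowels /u/ and /u/, so it voices to [d]. /tutuurafozuud/ → tuduurafozuud.
Rule 2 (pre-rhotic lowering): /u/ is a high vowel immediately before /r/, so it lowers to [o]. /tuduurafozuud/ → tuduorafozuud.
Rule 3 (final devoicing): /d/ is a voiced obstruent in word-final position, so it devoices to [t]. /tuduorafozuud/ → tuduorafozuut.

tuduorafozuut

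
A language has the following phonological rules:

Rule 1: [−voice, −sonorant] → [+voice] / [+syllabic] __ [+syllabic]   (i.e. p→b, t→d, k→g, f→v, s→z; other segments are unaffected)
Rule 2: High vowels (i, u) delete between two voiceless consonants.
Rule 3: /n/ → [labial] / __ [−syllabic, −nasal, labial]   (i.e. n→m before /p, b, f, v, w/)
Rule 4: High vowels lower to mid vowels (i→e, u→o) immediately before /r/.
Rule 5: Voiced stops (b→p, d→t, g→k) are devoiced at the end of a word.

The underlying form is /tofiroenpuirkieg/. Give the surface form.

toveroempuerkiek

Rule 1 (intervocalic voicing): /f/ is a voiceless obstruent between vowels /o/ and /i/, so it voices to [v]. /tofiroenpuirkieg/ → toviroenpuirkieg.
Rule 2 (high vowel syncope): no segment meets the environment; /toviroenpuirkieg/ is unchanged.
Rule 3 (nasal place assimilation): /n/ precedes the labial consonant /p/, so it assimilates in place to [m]. /toviroenpuirkieg/ → toviroempuirkieg.
Rule 4 (pre-rhotic lowering): /i/ is a high vowel immediately before /r/, so it lowers to [e]. /i/ is a high vowel immediately before /r/, so it lowers to [e]. /toviroempuirkieg/ → toveroempuerkieg.
Rule 5 (final devoicing): /g/ is a voiced stop in word-final position, so it devoices to [k]. /toveroempuerkieg/ → toveroempuerkiek.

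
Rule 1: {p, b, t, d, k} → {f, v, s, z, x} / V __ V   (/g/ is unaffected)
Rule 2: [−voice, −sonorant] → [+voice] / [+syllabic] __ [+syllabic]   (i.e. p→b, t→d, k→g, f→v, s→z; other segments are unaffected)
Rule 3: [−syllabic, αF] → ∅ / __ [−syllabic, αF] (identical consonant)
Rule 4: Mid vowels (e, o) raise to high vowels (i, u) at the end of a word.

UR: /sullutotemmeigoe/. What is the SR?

Rule 1 (intervocalic spirantization): /t/ is a stop between vowels /u/ and /o/, so it spirantizes to the fricative [s]. /t/ is a stop between vowels /o/ and /e/, so it spirantizes to the fricative [s]. /sullutotemmeigoe/ → sullusosemmeigoe.
Rule 2 (intervocalic voicing): /s/ is a voiceless obstruent between vowels /u/ and /o/, so it voices to [z]. /s/ is a voiceless obstruent between vowels /o/ and /e/, so it voices to [z]. /sullusosemmeigoe/ → sulluzozemmeigoe.
Rule 3 (degemination): /ll/ is a geminate; the first /l/ deletes. /mm/ is a geminate; the first /m/ deletes. /sulluzozemmeigoe/ → suluzozemeigoe.
Rule 4 (final vowel raising): /e/ is a mid vowel in word-final position, so it raises to [i]. /suluzozemeigoe/ → suluzozemeigoi.

suluzozemeigoi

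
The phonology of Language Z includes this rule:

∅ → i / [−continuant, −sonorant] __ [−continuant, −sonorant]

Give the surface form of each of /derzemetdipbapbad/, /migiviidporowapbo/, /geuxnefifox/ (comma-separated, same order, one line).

/derzemetdipbapbad/: /t/ and /d/ form a stop–stop cluster, so [i] is inserted between them. /p/ and /b/ form a stop–stop cluster, so [i] is inserted between them. /p/ and /b/ form a stop–stop cluster, so [i] is inserted between them. → [derzemetidipibapibad].
/migiviidporowapbo/: /d/ and /p/ form a stop–stop cluster, so [i] is inserted between them. /p/ and /b/ form a stop–stop cluster, so [i] is inserted between them. → [migiviidiporowapibo].
/geuxnefifox/: the rule's environment is not met; surfaces unchanged as [geuxnefifox].

derzemetidipibapibad, migiviidiporowapibo, geuxnefifox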